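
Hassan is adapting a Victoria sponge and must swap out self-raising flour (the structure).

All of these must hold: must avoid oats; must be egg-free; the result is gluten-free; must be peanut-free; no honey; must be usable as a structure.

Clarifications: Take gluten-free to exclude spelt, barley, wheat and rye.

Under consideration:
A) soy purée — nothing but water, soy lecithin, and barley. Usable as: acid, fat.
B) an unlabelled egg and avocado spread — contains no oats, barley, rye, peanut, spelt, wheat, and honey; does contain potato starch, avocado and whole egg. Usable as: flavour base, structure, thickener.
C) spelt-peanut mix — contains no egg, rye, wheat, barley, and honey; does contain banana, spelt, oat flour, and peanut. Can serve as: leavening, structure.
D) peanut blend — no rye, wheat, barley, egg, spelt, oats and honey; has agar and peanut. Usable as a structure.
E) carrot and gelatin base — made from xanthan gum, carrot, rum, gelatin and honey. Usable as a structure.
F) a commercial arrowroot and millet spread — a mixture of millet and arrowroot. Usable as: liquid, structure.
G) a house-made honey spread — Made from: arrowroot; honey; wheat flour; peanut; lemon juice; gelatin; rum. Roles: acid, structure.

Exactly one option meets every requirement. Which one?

A: not usable as a structure; has barley, so not gluten-free — no
B: has whole egg, so not egg-free — no
C: has spelt, so not gluten-free; has oat flour, so not oat-free (and 1 more) — reject
D: has peanut, so not peanut-free — reject
E: has honey, so not honey-free — out
F: nothing on the exclusion list — valid
G: has wheat flour, so not gluten-free; has peanut, so not peanut-free (and 1 more) — no

F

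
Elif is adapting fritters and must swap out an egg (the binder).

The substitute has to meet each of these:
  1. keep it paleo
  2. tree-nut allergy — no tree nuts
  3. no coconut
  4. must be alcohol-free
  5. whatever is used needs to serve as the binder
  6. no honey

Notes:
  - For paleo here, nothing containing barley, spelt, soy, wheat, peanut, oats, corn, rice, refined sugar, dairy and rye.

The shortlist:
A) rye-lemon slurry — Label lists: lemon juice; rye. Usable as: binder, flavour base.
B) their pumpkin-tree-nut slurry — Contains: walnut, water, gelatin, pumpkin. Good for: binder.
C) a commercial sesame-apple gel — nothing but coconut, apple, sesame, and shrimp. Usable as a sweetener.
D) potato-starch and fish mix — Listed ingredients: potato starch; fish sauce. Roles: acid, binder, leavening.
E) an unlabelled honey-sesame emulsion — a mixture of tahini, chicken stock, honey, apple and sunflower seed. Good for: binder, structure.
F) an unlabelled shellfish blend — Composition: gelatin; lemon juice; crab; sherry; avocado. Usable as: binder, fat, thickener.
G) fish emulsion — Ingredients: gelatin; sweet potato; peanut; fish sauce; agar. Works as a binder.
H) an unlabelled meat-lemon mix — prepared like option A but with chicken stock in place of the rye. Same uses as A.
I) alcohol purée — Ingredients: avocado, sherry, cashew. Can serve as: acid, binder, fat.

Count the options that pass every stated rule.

2

A: has rye, so not paleo — out
B: has walnut, so not tree-nut-free — no
C: not usable as a binder; has coconut, so not coconut-free — no
D: only fish sauce and potato starch; none excluded — OK
E: has honey, so not honey-free — reject
F: has sherry, so not alcohol-free — out
G: has peanut, so not paleo — reject
H: only chicken stock and lemon juice; none excluded — keep
I: has cashew, so not tree-nut-free; has sherry, so not alcohol-free — out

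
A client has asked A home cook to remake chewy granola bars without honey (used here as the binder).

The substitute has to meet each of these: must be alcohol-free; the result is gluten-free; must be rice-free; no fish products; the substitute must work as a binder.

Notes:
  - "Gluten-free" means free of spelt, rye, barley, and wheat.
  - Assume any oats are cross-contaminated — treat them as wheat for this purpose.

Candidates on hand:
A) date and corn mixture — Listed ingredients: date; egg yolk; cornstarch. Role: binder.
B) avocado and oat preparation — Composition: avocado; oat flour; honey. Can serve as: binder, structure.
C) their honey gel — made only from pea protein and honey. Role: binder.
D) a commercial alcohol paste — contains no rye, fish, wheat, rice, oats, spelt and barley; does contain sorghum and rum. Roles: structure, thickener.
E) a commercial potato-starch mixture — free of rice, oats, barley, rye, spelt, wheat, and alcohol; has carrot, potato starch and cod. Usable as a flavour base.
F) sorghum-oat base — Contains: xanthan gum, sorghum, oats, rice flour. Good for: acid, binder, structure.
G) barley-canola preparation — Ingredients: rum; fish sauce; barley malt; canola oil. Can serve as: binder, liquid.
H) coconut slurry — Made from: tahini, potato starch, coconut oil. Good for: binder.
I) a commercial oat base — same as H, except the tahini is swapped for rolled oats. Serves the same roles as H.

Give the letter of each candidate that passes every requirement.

A: no rice, no fish — keep
B: has oat flour, so not gluten-free — reject
C: no alcohol, no rice — OK
D: not usable as a binder; has rum, so not alcohol-free — out
E: not usable as a binder; has cod, so not fish-free — reject
F: has oats, so not gluten-free; has rice flour, so not rice-free — out
G: has barley malt, so not gluten-free; has rum, so not alcohol-free (and 1 more) — no
H: every rule checks out — OK
I: has rolled oats, so not gluten-free — out

A, C, H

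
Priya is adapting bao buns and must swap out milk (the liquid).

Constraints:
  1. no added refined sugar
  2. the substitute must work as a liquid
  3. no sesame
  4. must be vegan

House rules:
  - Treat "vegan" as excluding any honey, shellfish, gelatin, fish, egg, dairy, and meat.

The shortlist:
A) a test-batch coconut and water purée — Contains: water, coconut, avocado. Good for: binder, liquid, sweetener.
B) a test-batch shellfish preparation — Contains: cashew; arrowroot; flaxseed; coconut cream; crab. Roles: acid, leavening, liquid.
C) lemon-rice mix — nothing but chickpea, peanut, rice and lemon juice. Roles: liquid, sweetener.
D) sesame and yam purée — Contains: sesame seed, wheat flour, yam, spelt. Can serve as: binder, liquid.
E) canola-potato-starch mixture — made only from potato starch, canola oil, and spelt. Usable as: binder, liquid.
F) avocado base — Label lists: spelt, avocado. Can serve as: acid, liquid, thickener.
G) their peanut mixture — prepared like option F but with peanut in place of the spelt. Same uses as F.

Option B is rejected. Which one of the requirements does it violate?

usable as a liquid: satisfied
vegan: has crab — fails
sesame-free: satisfied
no-added-sugar: satisfied

vegan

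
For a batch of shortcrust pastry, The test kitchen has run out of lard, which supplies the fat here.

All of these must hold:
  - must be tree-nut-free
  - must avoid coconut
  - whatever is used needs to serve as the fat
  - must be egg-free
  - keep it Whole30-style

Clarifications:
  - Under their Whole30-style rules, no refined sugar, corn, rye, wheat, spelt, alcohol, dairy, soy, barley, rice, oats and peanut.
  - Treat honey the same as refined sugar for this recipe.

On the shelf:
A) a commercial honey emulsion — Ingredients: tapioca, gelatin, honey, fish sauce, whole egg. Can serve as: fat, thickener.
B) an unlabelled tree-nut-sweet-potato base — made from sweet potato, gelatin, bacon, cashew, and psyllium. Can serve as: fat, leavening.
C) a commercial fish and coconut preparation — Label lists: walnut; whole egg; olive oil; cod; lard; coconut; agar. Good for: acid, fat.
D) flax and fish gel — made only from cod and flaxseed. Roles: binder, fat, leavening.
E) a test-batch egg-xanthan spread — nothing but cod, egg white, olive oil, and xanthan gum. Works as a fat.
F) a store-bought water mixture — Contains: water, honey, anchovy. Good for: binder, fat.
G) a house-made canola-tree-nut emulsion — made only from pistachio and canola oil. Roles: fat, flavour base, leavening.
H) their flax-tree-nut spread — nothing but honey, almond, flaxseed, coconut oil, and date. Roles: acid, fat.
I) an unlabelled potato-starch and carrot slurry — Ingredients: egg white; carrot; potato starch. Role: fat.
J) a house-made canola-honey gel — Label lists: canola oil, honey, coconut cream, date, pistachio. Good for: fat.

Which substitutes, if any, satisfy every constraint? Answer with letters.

A: has honey, so not Whole30-style; has whole egg, so not egg-free — reject
B: has cashew, so not tree-nut-free — no
C: has walnut, so not tree-nut-free; has coconut, so not coconut-free (and 1 more) — no
D: only cod and flaxseed; none excluded — OK
E: has egg white, so not egg-free — reject
F: has honey, so not Whole30-style — out
G: has pistachio, so not tree-nut-free — no
H: has honey, so not Whole30-style; has almond, so not tree-nut-free (and 1 more) — no
I: has egg white, so not egg-free — out
J: has honey, so not Whole30-style; has pistachio, so not tree-nut-free (and 1 more) — out

D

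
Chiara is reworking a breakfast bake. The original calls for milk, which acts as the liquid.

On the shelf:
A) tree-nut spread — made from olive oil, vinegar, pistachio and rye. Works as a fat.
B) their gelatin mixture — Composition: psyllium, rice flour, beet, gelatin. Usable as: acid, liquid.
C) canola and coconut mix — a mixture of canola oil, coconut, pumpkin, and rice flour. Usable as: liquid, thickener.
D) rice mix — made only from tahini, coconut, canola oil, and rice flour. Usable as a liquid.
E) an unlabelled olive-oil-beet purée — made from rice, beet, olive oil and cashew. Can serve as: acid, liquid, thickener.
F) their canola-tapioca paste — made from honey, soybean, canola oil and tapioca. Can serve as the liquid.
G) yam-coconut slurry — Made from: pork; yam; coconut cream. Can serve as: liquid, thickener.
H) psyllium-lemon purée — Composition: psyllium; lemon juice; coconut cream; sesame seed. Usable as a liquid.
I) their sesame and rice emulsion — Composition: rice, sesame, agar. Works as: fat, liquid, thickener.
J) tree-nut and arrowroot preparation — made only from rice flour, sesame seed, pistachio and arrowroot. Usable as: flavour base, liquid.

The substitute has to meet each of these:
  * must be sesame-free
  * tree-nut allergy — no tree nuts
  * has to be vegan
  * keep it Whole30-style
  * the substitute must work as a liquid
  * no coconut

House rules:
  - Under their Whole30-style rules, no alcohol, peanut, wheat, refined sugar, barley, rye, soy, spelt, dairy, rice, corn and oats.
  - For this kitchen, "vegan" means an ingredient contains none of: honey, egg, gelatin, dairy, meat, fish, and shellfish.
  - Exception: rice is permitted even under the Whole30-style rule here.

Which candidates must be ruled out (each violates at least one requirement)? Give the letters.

A, B, C, D, E, F, G, H, I, J

A: not usable as a liquid; has rye, so not Whole30-style (and 1 more) — reject
B: has gelatin, so not vegan — reject
C: has coconut, so not coconut-free — no
D: has coconut, so not coconut-free; has tahini, so not sesame-free — no
E: has cashew, so not tree-nut-free — out
F: has soybean, so not Whole30-style; has honey, so not vegan — reject
G: has pork, so not vegan; has coconut cream, so not coconut-free — reject
H: has coconut cream, so not coconut-free; has sesame seed, so not sesame-free — out
I: has sesame, so not sesame-free — no
J: has sesame seed, so not sesame-free; has pistachio, so not tree-nut-free — reject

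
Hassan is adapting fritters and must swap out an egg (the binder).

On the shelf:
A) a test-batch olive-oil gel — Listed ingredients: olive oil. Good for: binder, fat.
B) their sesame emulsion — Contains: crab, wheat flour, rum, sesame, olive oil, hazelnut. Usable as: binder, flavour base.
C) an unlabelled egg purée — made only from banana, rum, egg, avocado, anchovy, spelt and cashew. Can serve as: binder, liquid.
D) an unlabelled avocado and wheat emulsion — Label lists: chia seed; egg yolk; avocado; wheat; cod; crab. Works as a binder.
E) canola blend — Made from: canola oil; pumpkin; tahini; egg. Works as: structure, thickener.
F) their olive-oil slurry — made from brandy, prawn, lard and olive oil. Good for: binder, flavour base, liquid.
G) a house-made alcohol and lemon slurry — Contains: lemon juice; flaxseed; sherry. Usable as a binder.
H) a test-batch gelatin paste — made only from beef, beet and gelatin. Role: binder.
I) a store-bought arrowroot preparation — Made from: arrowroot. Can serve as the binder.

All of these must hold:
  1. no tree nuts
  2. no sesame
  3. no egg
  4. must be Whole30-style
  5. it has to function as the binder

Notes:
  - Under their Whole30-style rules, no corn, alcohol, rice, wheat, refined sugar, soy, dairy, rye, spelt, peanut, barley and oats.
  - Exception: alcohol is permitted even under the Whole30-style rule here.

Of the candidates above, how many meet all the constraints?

5

A: no tree nuts, no sesame — OK
B: has wheat flour, so not Whole30-style; has hazelnut, so not tree-nut-free (and 1 more) — reject
C: has spelt, so not Whole30-style; has cashew, so not tree-nut-free (and 1 more) — no
D: has wheat, so not Whole30-style; has egg yolk, so not egg-free — out
E: not usable as a binder; has egg, so not egg-free (and 1 more) — reject
F: alcohol is permitted under the Whole30-style carve-out; nothing else excluded — OK
G: alcohol is permitted under the Whole30-style carve-out; nothing else excluded — OK
H: works as a binder, no sesame, no tree nuts — valid
I: works as a binder, no tree nuts, no egg — keep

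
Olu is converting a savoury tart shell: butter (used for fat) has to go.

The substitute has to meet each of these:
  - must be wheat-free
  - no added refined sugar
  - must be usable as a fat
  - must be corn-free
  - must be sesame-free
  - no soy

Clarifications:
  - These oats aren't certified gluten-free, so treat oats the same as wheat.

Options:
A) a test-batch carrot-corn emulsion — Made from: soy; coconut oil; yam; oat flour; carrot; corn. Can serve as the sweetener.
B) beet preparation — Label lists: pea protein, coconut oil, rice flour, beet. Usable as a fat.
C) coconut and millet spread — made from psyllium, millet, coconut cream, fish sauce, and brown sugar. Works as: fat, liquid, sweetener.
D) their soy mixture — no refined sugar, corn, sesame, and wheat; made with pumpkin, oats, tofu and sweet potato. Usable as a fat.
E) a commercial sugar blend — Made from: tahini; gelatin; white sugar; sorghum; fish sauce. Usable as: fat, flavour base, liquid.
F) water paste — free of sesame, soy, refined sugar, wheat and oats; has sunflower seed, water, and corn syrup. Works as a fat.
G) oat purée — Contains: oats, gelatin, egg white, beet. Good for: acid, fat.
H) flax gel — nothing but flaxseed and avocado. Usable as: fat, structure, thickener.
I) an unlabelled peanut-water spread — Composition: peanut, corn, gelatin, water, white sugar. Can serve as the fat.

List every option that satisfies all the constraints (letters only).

A: not usable as a fat; has oat flour, so not wheat-free (and 2 more) — out
B: all constraints satisfied — keep
C: has brown sugar, so not no-added-sugar — reject
D: has oats, so not wheat-free; has tofu, so not soy-free — out
E: has white sugar, so not no-added-sugar; has tahini, so not sesame-free — out
F: has corn syrup, so not corn-free — no
G: has oats, so not wheat-free — reject
H: works as a fat, wheat-free, no sesame — valid
I: has white sugar, so not no-added-sugar; has corn, so not corn-free — no

B, H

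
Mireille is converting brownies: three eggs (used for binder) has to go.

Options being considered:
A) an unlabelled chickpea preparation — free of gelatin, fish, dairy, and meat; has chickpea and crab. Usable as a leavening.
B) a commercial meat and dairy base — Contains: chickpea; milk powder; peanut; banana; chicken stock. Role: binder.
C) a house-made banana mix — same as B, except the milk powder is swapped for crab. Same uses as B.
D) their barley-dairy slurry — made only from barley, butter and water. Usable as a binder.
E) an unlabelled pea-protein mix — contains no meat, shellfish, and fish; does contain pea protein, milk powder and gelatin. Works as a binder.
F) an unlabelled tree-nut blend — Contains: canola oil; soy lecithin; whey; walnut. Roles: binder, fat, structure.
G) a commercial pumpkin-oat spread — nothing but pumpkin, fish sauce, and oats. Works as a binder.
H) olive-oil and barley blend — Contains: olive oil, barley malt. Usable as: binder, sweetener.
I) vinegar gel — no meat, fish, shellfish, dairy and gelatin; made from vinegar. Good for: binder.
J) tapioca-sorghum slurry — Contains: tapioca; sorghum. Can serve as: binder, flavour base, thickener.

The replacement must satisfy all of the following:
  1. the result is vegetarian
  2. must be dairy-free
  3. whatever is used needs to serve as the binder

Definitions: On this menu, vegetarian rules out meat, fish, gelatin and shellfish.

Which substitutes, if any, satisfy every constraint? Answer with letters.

H, I, J

A: not usable as a binder; has crab, so not vegetarian — no
B: has chicken stock, so not vegetarian; has milk powder, so not dairy-free — out
C: has chicken stock, so not vegetarian — reject
D: has butter, so not dairy-free — no
E: has gelatin, so not vegetarian; has milk powder, so not dairy-free — no
F: has whey, so not dairy-free — no
G: has fish sauce, so not vegetarian — reject
H: every rule checks out — keep
I: vegetarian, no dairy — keep
J: only sorghum and tapioca; none excluded — OK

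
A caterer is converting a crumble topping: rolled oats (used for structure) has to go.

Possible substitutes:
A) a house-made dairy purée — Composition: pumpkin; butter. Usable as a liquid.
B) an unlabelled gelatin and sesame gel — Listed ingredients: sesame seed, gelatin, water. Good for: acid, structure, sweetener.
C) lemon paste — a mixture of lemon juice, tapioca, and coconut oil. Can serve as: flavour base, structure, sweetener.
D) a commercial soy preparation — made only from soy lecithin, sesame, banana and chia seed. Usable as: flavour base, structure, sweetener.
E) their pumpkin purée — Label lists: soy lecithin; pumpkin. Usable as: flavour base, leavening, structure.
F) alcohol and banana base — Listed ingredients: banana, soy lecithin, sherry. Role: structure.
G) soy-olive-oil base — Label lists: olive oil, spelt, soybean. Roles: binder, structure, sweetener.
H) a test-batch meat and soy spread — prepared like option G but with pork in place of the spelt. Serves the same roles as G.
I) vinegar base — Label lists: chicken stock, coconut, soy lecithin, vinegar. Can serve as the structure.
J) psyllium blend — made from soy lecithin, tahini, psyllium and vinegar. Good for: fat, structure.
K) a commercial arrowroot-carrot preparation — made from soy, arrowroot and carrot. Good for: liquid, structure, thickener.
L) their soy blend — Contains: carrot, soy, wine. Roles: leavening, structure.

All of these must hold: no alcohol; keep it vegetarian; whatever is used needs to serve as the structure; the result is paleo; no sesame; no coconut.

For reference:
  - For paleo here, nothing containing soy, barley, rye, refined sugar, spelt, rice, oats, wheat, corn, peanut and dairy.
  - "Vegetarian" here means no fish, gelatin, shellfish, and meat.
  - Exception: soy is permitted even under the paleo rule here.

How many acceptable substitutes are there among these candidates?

A: not usable as a structure; has butter, so not paleo — out
B: has gelatin, so not vegetarian; has sesame seed, so not sesame-free — reject
C: has coconut oil, so not coconut-free — out
D: has sesame, so not sesame-free — out
E: soy is permitted under the paleo carve-out; nothing else excluded — OK
F: has sherry, so not alcohol-free — no
G: has spelt, so not paleo — reject
H: has pork, so not vegetarian — out
I: has chicken stock, so not vegetarian; has coconut, so not coconut-free — no
J: has tahini, so not sesame-free — reject
K: soy is permitted under the paleo carve-out; nothing else excluded — valid
L: has wine, so not alcohol-free — reject

2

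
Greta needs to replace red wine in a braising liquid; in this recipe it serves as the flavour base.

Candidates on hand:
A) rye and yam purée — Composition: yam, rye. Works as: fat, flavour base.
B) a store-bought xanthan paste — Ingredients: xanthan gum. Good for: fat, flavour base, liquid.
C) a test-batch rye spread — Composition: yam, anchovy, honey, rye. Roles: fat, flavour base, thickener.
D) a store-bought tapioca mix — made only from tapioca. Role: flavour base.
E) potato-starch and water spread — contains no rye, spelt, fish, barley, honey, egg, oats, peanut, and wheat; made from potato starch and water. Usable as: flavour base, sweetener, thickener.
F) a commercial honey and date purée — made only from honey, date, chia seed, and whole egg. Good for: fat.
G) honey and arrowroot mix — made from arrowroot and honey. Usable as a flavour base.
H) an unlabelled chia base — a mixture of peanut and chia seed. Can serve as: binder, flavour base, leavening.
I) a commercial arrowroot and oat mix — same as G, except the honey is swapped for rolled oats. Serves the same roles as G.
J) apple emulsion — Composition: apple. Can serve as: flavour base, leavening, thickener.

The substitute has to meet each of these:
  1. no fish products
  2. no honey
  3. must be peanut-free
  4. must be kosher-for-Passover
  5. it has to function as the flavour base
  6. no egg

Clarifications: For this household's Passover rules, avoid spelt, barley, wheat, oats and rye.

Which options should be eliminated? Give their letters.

A, C, F, G, H, I

A: has rye, so not kosher-for-Passover — no
B: no egg, no peanut — keep
C: has rye, so not kosher-for-Passover; has anchovy, so not fish-free (and 1 more) — reject
D: only tapioca; none excluded — valid
E: works as a flavour base, kosher-for-Passover, no peanut — valid
F: not usable as a flavour base; has whole egg, so not egg-free (and 1 more) — out
G: has honey, so not honey-free — no
H: has peanut, so not peanut-free — reject
I: has rolled oats, so not kosher-for-Passover — reject
J: all constraints satisfied — valid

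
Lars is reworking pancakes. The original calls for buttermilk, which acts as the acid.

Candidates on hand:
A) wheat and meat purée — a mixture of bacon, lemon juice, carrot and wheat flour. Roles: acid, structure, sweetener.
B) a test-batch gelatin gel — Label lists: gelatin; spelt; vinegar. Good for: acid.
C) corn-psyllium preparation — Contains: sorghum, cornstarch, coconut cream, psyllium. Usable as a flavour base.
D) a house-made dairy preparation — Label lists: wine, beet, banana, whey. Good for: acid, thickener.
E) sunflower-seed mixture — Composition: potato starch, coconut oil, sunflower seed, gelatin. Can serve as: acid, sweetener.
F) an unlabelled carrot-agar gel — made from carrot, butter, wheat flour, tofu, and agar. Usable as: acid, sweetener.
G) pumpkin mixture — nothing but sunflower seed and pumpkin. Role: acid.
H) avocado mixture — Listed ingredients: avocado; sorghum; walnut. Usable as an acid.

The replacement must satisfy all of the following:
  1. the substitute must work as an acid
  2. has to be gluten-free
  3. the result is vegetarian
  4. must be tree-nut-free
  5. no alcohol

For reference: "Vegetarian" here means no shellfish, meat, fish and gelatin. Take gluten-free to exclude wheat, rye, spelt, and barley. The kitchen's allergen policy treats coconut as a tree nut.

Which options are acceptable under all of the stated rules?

G

A: has bacon, so not vegetarian; has wheat flour, so not gluten-free — out
B: has gelatin, so not vegetarian; has spelt, so not gluten-free — reject
C: not usable as an acid; has coconut cream, so not tree-nut-free — no
D: has wine, so not alcohol-free — no
E: has gelatin, so not vegetarian; has coconut oil, so not tree-nut-free — no
F: has wheat flour, so not gluten-free — no
G: every rule checks out — OK
H: has walnut, so not tree-nut-free — reject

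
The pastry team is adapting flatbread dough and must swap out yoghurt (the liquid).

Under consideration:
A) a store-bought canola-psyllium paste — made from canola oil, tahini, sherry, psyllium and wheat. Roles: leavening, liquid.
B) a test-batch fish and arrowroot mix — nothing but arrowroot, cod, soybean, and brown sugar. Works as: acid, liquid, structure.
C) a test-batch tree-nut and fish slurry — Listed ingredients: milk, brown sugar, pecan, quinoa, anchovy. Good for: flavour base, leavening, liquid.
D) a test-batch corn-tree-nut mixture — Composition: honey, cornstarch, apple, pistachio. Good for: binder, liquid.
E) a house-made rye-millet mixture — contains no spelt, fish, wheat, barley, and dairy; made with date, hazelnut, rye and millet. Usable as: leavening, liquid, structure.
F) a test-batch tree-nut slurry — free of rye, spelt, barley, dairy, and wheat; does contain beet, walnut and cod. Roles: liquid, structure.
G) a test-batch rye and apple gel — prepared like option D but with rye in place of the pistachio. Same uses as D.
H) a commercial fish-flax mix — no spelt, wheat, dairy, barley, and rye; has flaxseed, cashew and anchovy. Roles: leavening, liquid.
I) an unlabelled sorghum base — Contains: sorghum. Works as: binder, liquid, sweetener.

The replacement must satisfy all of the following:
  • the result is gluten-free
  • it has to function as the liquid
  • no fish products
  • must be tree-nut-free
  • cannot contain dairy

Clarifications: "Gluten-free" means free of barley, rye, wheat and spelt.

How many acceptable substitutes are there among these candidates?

A: has wheat, so not gluten-free — out
B: has cod, so not fish-free — reject
C: has anchovy, so not fish-free; has milk, so not dairy-free (and 1 more) — reject
D: has pistachio, so not tree-nut-free — out
E: has rye, so not gluten-free; has hazelnut, so not tree-nut-free — out
F: has cod, so not fish-free; has walnut, so not tree-nut-free — no
G: has rye, so not gluten-free — out
H: has anchovy, so not fish-free; has cashew, so not tree-nut-free — reject
I: nothing on the exclusion list — keep

1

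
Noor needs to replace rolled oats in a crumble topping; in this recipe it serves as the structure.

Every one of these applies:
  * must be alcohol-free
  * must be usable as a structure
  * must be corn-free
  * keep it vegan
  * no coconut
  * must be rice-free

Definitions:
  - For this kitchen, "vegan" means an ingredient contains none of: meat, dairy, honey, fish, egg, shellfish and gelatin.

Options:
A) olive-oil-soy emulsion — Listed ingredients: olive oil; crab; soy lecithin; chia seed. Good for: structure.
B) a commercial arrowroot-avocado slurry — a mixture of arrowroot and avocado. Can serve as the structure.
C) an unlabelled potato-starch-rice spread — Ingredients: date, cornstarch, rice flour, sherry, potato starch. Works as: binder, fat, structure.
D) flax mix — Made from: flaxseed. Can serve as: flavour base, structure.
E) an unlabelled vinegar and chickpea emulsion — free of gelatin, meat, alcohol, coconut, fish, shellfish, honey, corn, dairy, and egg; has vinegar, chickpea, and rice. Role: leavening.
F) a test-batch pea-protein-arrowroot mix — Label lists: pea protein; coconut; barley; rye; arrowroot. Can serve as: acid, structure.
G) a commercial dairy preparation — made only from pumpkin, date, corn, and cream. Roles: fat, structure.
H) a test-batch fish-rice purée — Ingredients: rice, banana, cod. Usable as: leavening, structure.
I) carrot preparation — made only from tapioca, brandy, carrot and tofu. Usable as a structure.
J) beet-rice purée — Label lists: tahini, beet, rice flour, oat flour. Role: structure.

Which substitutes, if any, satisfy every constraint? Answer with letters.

B, D

A: has crab, so not vegan — out
B: works as a structure, no alcohol, no rice — keep
C: has sherry, so not alcohol-free; has rice flour, so not rice-free (and 1 more) — out
D: works as a structure, no coconut, no corn — valid
E: not usable as a structure; has rice, so not rice-free — no
F: has coconut, so not coconut-free — reject
G: has cream, so not vegan; has corn, so not corn-free — no
H: has cod, so not vegan; has rice, so not rice-free — reject
I: has brandy, so not alcohol-free — reject
J: has rice flour, so not rice-free — out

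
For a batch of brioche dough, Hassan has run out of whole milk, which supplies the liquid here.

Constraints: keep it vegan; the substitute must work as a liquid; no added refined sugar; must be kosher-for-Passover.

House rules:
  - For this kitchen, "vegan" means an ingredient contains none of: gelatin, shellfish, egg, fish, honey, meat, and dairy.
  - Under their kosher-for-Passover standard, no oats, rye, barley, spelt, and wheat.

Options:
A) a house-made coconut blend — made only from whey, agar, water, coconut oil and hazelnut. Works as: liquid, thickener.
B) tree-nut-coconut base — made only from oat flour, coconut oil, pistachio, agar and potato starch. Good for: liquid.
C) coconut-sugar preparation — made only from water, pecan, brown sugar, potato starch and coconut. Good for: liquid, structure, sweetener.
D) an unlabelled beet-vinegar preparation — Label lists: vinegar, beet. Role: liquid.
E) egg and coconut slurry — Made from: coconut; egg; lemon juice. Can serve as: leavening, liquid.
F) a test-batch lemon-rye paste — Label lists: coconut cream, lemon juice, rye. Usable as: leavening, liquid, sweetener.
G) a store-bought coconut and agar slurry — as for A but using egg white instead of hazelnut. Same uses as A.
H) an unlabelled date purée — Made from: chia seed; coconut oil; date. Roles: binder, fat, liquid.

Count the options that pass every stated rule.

2

A: has whey, so not vegan — out
B: has oat flour, so not kosher-for-Passover — reject
C: has brown sugar, so not no-added-sugar — no
D: only beet and vinegar; none excluded — OK
E: has egg, so not vegan — reject
F: has rye, so not kosher-for-Passover — out
G: has whey, so not vegan — no
H: works as a liquid, vegan, kosher-for-Passover — keep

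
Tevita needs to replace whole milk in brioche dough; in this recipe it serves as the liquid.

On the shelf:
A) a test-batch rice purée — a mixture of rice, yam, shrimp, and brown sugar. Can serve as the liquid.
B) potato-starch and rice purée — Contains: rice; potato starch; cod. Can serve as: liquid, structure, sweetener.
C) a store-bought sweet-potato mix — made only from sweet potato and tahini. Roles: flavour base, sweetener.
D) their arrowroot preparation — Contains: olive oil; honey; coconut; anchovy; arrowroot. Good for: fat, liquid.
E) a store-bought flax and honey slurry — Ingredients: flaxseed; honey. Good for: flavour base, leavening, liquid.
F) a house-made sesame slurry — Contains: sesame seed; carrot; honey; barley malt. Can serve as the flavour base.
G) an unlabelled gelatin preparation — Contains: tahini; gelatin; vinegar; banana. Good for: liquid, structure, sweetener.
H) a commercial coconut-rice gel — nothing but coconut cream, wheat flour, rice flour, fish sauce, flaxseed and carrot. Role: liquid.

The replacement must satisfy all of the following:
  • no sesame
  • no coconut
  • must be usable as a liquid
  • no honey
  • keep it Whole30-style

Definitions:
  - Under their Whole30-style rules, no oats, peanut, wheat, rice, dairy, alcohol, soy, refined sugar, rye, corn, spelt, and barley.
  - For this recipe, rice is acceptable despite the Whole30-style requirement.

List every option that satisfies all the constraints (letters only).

B

A: has brown sugar, so not Whole30-style — no
B: rice is permitted under the Whole30-style carve-out; nothing else excluded — keep
C: not usable as a liquid; has tahini, so not sesame-free — reject
D: has coconut, so not coconut-free; has honey, so not honey-free — reject
E: has honey, so not honey-free — reject
F: not usable as a liquid; has barley malt, so not Whole30-style (and 2 more) — out
G: has tahini, so not sesame-free — no
H: has wheat flour, so not Whole30-style; has coconut cream, so not coconut-free — no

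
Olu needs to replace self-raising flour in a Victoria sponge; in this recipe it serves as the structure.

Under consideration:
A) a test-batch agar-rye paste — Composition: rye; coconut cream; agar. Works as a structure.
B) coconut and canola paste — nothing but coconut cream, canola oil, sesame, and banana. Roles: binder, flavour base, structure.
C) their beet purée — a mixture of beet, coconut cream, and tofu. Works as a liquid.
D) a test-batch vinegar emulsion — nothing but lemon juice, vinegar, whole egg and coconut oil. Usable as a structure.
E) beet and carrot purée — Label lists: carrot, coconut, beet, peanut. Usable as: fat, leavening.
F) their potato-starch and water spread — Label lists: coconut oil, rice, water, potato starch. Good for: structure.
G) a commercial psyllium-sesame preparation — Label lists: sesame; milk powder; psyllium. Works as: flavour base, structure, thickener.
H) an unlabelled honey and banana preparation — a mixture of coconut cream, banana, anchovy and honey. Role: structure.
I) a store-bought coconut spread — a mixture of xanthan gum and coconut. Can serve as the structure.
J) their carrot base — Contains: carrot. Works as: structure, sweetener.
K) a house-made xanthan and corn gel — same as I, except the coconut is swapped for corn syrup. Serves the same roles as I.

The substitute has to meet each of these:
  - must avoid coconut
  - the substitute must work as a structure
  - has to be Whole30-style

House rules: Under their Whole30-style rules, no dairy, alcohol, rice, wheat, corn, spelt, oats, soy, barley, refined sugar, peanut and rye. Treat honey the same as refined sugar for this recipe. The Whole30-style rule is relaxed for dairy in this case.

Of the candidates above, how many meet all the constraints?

2

A: has rye, so not Whole30-style; has coconut cream, so not coconut-free — reject
B: has coconut cream, so not coconut-free — reject
C: not usable as a structure; has tofu, so not Whole30-style (and 1 more) — out
D: has coconut oil, so not coconut-free — out
E: not usable as a structure; has peanut, so not Whole30-style (and 1 more) — reject
F: has rice, so not Whole30-style; has coconut oil, so not coconut-free — no
G: dairy is permitted under the Whole30-style carve-out; nothing else excluded — keep
H: has honey, so not Whole30-style; has coconut cream, so not coconut-free — reject
I: has coconut, so not coconut-free — reject
J: works as a structure, Whole30-style, no coconut — keep
K: has corn syrup, so not Whole30-style — no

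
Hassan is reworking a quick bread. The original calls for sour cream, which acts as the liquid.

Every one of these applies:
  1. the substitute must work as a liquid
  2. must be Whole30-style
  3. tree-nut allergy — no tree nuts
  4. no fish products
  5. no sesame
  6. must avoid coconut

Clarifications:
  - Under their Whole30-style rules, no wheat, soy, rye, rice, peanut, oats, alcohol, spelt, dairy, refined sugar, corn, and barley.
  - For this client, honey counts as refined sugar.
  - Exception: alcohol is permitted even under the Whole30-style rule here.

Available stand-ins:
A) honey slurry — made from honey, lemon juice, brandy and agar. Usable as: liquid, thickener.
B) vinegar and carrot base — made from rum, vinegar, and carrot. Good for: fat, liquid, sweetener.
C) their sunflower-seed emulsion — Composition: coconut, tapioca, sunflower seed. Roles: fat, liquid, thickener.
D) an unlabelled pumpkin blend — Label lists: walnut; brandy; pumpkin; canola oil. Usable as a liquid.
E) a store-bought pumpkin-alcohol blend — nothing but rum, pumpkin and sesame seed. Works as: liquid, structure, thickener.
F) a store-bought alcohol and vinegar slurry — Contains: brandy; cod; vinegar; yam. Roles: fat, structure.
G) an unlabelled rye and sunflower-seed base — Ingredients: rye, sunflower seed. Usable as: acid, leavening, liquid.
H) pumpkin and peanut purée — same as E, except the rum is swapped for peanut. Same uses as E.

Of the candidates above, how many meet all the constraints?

A: has honey, so not Whole30-style — out
B: alcohol is permitted under the Whole30-style carve-out; nothing else excluded — keep
C: has coconut, so not coconut-free — reject
D: has walnut, so not tree-nut-free — reject
E: has sesame seed, so not sesame-free — reject
F: not usable as a liquid; has cod, so not fish-free — reject
G: has rye, so not Whole30-style — out
H: has peanut, so not Whole30-style; has sesame seed, so not sesame-free — no

1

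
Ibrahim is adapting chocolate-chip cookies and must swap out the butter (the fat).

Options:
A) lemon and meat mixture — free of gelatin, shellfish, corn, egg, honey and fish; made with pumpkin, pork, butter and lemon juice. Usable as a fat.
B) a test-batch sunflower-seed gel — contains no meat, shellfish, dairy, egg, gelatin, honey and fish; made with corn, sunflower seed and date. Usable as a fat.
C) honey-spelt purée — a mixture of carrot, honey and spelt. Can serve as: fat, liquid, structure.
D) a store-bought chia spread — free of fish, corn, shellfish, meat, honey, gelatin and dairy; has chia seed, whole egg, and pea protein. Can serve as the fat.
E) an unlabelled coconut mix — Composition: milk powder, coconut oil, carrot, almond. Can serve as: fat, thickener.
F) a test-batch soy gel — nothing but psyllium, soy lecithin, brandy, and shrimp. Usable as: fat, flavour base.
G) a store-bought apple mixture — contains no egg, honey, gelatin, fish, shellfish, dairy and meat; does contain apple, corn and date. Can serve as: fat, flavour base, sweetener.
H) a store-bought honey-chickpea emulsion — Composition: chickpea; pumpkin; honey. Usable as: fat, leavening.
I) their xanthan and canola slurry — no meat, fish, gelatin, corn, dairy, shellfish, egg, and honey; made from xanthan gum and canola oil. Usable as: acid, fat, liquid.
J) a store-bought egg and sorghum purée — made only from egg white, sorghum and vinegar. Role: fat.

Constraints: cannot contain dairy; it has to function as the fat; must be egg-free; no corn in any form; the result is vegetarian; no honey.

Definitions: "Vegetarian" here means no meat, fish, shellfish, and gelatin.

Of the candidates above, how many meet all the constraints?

1

A: has pork, so not vegetarian; has butter, so not dairy-free — no
B: has corn, so not corn-free — no
C: has honey, so not honey-free — reject
D: has whole egg, so not egg-free — reject
E: has milk powder, so not dairy-free — out
F: has shrimp, so not vegetarian — reject
G: has corn, so not corn-free — reject
H: has honey, so not honey-free — no
I: works as a fat, no egg, no dairy — valid
J: has egg white, so not egg-free — no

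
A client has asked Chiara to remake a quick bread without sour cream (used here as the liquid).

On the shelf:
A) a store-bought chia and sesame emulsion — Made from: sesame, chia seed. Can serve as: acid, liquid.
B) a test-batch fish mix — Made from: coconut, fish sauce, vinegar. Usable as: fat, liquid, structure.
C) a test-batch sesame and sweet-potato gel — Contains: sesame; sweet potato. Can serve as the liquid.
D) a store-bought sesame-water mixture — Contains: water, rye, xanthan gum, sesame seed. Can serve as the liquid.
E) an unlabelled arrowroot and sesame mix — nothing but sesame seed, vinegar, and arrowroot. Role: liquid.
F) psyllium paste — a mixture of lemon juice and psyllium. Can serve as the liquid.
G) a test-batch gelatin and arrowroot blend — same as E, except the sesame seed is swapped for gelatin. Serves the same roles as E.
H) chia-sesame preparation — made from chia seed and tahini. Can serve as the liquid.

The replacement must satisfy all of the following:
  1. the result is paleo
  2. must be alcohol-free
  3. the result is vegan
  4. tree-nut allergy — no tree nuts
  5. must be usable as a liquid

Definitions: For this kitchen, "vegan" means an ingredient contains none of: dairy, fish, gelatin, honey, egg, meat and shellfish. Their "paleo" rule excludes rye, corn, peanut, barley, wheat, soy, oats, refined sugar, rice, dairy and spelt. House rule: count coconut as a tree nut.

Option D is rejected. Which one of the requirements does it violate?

usable as a liquid: satisfied
vegan: satisfied
paleo: has rye — fails
tree-nut-free: satisfied
alcohol-free: satisfied

paleo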